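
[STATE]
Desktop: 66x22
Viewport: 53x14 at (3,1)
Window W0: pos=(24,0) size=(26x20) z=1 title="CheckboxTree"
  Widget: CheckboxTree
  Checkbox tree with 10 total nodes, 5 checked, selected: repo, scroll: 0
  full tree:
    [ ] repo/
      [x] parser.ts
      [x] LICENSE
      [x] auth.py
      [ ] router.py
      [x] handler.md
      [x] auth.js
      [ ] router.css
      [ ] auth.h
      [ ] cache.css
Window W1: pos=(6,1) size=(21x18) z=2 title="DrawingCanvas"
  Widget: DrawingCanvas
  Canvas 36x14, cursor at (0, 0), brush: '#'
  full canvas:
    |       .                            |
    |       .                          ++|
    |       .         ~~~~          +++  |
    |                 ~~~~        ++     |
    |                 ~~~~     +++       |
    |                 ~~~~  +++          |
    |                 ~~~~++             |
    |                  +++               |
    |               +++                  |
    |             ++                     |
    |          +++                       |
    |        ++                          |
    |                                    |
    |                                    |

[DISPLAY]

   ┏━━━━━━━━━━━━━━━━━━━┓heckboxTree           ┃      
   ┃ DrawingCanvas     ┃──────────────────────┨      
   ┠───────────────────┨-] repo/              ┃      
   ┃+      .           ┃ [x] parser.ts        ┃      
   ┃       .           ┃ [x] LICENSE          ┃      
   ┃       .         ~~┃ [x] auth.py          ┃      
   ┃                 ~~┃ [ ] router.py        ┃      
   ┃                 ~~┃ [x] handler.md       ┃      
   ┃                 ~~┃ [x] auth.js          ┃      
   ┃                 ~~┃ [ ] router.css       ┃      
   ┃                  +┃ [ ] auth.h           ┃      
   ┃               +++ ┃ [ ] cache.css        ┃      
   ┃             ++    ┃                      ┃      
   ┃          +++      ┃                      ┃      


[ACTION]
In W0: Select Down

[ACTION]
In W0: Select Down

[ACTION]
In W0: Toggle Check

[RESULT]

   ┏━━━━━━━━━━━━━━━━━━━┓heckboxTree           ┃      
   ┃ DrawingCanvas     ┃──────────────────────┨      
   ┠───────────────────┨-] repo/              ┃      
   ┃+      .           ┃ [x] parser.ts        ┃      
   ┃       .           ┃ [ ] LICENSE          ┃      
   ┃       .         ~~┃ [x] auth.py          ┃      
   ┃                 ~~┃ [ ] router.py        ┃      
   ┃                 ~~┃ [x] handler.md       ┃      
   ┃                 ~~┃ [x] auth.js          ┃      
   ┃                 ~~┃ [ ] router.css       ┃      
   ┃                  +┃ [ ] auth.h           ┃      
   ┃               +++ ┃ [ ] cache.css        ┃      
   ┃             ++    ┃                      ┃      
   ┃          +++      ┃                      ┃      


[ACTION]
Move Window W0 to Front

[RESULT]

   ┏━━━━━━━━━━━━━━━━━┃ CheckboxTree           ┃      
   ┃ DrawingCanvas   ┠────────────────────────┨      
   ┠─────────────────┃ [-] repo/              ┃      
   ┃+      .         ┃   [x] parser.ts        ┃      
   ┃       .         ┃>  [ ] LICENSE          ┃      
   ┃       .         ┃   [x] auth.py          ┃      
   ┃                 ┃   [ ] router.py        ┃      
   ┃                 ┃   [x] handler.md       ┃      
   ┃                 ┃   [x] auth.js          ┃      
   ┃                 ┃   [ ] router.css       ┃      
   ┃                 ┃   [ ] auth.h           ┃      
   ┃               ++┃   [ ] cache.css        ┃      
   ┃             ++  ┃                        ┃      
   ┃          +++    ┃                        ┃      


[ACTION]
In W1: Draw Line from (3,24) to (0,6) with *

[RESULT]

   ┏━━━━━━━━━━━━━━━━━┃ CheckboxTree           ┃      
   ┃ DrawingCanvas   ┠────────────────────────┨      
   ┠─────────────────┃ [-] repo/              ┃      
   ┃+     ***        ┃   [x] parser.ts        ┃      
   ┃       . ******  ┃>  [ ] LICENSE          ┃      
   ┃       .       **┃   [x] auth.py          ┃      
   ┃                 ┃   [ ] router.py        ┃      
   ┃                 ┃   [x] handler.md       ┃      
   ┃                 ┃   [x] auth.js          ┃      
   ┃                 ┃   [ ] router.css       ┃      
   ┃                 ┃   [ ] auth.h           ┃      
   ┃               ++┃   [ ] cache.css        ┃      
   ┃             ++  ┃                        ┃      
   ┃          +++    ┃                        ┃      


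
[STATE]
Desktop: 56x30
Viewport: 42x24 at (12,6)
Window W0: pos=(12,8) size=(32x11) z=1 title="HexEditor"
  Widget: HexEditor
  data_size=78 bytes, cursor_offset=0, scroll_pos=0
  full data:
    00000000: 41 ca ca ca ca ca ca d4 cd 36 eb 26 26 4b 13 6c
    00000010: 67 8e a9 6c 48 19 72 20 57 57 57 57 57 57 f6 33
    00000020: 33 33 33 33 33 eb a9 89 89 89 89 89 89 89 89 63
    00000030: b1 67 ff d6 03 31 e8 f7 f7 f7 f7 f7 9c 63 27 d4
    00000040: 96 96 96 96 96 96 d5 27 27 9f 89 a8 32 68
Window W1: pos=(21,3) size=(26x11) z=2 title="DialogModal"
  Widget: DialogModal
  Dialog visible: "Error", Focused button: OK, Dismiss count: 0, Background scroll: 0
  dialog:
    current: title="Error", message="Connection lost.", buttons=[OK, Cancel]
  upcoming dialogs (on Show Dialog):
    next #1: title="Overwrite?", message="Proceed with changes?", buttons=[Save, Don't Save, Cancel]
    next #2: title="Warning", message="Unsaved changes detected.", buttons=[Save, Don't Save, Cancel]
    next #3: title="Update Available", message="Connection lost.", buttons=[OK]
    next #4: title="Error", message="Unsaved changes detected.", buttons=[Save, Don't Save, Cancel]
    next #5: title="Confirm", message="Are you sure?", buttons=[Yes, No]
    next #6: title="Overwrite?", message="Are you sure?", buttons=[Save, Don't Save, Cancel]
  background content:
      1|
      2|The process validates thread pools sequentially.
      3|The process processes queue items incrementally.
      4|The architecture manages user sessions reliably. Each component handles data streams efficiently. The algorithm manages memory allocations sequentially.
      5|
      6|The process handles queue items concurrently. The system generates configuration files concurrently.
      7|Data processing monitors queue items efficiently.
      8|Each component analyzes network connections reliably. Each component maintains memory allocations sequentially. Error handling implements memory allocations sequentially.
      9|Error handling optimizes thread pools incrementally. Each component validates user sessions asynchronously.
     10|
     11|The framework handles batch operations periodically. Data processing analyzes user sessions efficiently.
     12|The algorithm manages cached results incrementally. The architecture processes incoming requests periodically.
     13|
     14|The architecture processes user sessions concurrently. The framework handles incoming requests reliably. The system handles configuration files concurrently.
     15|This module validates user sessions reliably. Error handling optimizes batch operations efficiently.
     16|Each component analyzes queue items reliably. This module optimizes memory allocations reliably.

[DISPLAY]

         ┃                        ┃       
         ┃Th┌──────────────────┐th┃       
┏━━━━━━━━┃Th│      Error       │qu┃       
┃ HexEdit┃Th│ Connection lost. │es┃       
┠────────┃  │  [OK]  Cancel    │  ┃       
┃00000000┃Th└──────────────────┘eu┃       
┃00000010┃Data processing monitors┃       
┃00000020┗━━━━━━━━━━━━━━━━━━━━━━━━┛       
┃00000030  b1 67 ff d6 03 31 e8┃          
┃00000040  96 96 96 96 96 96 d5┃          
┃                              ┃          
┃                              ┃          
┗━━━━━━━━━━━━━━━━━━━━━━━━━━━━━━┛          
                                          
                                          
                                          
                                          
                                          
                                          
                                          
                                          
                                          
                                          
                                          


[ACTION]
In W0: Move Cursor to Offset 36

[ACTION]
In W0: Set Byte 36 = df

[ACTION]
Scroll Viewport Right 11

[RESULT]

       ┃                        ┃         
       ┃Th┌──────────────────┐th┃         
━━━━━━━┃Th│      Error       │qu┃         
HexEdit┃Th│ Connection lost. │es┃         
───────┃  │  [OK]  Cancel    │  ┃         
0000000┃Th└──────────────────┘eu┃         
0000010┃Data processing monitors┃         
0000020┗━━━━━━━━━━━━━━━━━━━━━━━━┛         
0000030  b1 67 ff d6 03 31 e8┃            
0000040  96 96 96 96 96 96 d5┃            
                             ┃            
                             ┃            
━━━━━━━━━━━━━━━━━━━━━━━━━━━━━┛            
                                          
                                          
                                          
                                          
                                          
                                          
                                          
                                          
                                          
                                          
                                          


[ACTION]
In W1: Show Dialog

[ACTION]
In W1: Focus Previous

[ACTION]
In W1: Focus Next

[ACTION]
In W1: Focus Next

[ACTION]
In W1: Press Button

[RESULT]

       ┃                        ┃         
       ┃The process validates th┃         
━━━━━━━┃The process processes qu┃         
HexEdit┃The architecture manages┃         
───────┃                        ┃         
0000000┃The process handles queu┃         
0000010┃Data processing monitors┃         
0000020┗━━━━━━━━━━━━━━━━━━━━━━━━┛         
0000030  b1 67 ff d6 03 31 e8┃            
0000040  96 96 96 96 96 96 d5┃            
                             ┃            
                             ┃            
━━━━━━━━━━━━━━━━━━━━━━━━━━━━━┛            
                                          
                                          
                                          
                                          
                                          
                                          
                                          
                                          
                                          
                                          
                                          


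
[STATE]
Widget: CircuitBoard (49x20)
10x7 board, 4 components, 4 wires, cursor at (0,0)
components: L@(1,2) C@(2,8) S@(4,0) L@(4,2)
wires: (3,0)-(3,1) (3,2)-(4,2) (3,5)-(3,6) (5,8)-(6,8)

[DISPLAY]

   0 1 2 3 4 5 6 7 8 9                           
0  [.]                                           
                                                 
1           L                                    
                                                 
2                                   C            
                                                 
3   · ─ ·   ·           · ─ ·                    
            │                                    
4   S       L                                    
                                                 
5                                   ·            
                                    │            
6                                   ·            
Cursor: (0,0)                                    
                                                 
                                                 
                                                 
                                                 
                                                 


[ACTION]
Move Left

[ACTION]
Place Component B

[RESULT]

   0 1 2 3 4 5 6 7 8 9                           
0  [B]                                           
                                                 
1           L                                    
                                                 
2                                   C            
                                                 
3   · ─ ·   ·           · ─ ·                    
            │                                    
4   S       L                                    
                                                 
5                                   ·            
                                    │            
6                                   ·            
Cursor: (0,0)                                    
                                                 
                                                 
                                                 
                                                 
                                                 


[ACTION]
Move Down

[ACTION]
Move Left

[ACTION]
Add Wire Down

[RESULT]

   0 1 2 3 4 5 6 7 8 9                           
0   B                                            
                                                 
1  [.]      L                                    
    │                                            
2   ·                               C            
                                                 
3   · ─ ·   ·           · ─ ·                    
            │                                    
4   S       L                                    
                                                 
5                                   ·            
                                    │            
6                                   ·            
Cursor: (1,0)                                    
                                                 
                                                 
                                                 
                                                 
                                                 


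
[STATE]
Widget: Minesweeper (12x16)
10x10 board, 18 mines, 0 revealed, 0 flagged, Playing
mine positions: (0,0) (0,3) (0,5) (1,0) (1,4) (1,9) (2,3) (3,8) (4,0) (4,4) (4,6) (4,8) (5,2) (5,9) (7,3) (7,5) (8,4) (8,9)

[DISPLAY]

■■■■■■■■■■  
■■■■■■■■■■  
■■■■■■■■■■  
■■■■■■■■■■  
■■■■■■■■■■  
■■■■■■■■■■  
■■■■■■■■■■  
■■■■■■■■■■  
■■■■■■■■■■  
■■■■■■■■■■  
            
            
            
            
            
            


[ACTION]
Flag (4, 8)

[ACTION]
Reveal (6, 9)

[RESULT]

■■■■■■■■■■  
■■■■■■■■■■  
■■■■■■■■■■  
■■■■■■■■■■  
■■■■■■■■⚑■  
■■■■■■■■■■  
■■■■■■■■■1  
■■■■■■■■■■  
■■■■■■■■■■  
■■■■■■■■■■  
            
            
            
            
            
            


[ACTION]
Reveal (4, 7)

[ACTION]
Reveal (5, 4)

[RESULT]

■■■■■■■■■■  
■■■■■■■■■■  
■■■■■■■■■■  
■■■■■■■■■■  
■■■■■■■3⚑■  
■■■■1■■■■■  
■■■■■■■■■1  
■■■■■■■■■■  
■■■■■■■■■■  
■■■■■■■■■■  
            
            
            
            
            
            


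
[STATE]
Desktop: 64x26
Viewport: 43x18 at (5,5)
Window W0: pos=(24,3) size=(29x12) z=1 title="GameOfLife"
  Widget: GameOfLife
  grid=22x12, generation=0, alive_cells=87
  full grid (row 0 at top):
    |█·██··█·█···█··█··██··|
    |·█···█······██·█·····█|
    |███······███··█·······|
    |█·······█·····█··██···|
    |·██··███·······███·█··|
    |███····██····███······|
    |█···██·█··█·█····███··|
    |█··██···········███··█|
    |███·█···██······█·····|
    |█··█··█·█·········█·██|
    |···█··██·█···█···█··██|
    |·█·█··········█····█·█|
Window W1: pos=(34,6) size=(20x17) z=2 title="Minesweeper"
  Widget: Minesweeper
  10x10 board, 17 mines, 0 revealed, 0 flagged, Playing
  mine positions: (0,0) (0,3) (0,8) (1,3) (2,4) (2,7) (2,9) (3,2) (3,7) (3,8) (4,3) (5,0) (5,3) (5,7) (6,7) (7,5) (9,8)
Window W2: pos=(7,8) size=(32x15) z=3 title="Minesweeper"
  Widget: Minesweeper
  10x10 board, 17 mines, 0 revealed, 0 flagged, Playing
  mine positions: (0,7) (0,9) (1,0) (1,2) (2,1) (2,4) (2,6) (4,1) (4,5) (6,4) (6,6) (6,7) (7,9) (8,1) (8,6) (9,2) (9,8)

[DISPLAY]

                   ┠───────────────────────
                   ┃Gen: 0   ┏━━━━━━━━━━━━━
                   ┃███······┃ Minesweeper 
  ┏━━━━━━━━━━━━━━━━━━━━━━━━━━━━━━┓─────────
  ┃ Minesweeper                  ┃■■■■■■   
  ┠──────────────────────────────┨■■■■■■   
  ┃■■■■■■■■■■                    ┃■■■■■■   
  ┃■■■■■■■■■■                    ┃■■■■■■   
  ┃■■■■■■■■■■                    ┃■■■■■■   
  ┃■■■■■■■■■■                    ┃■■■■■■   
  ┃■■■■■■■■■■                    ┃■■■■■■   
  ┃■■■■■■■■■■                    ┃■■■■■■   
  ┃■■■■■■■■■■                    ┃■■■■■■   
  ┃■■■■■■■■■■                    ┃■■■■■■   
  ┃■■■■■■■■■■                    ┃         
  ┃■■■■■■■■■■                    ┃         
  ┃                              ┃         
  ┗━━━━━━━━━━━━━━━━━━━━━━━━━━━━━━┛━━━━━━━━━


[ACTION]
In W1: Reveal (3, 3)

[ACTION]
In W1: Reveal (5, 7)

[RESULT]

                   ┠───────────────────────
                   ┃Gen: 0   ┏━━━━━━━━━━━━━
                   ┃███······┃ Minesweeper 
  ┏━━━━━━━━━━━━━━━━━━━━━━━━━━━━━━┓─────────
  ┃ Minesweeper                  ┃■■■■✹■   
  ┠──────────────────────────────┨■■■■■■   
  ┃■■■■■■■■■■                    ┃✹■■✹■✹   
  ┃■■■■■■■■■■                    ┃■■■✹✹■   
  ┃■■■■■■■■■■                    ┃■■■■■■   
  ┃■■■■■■■■■■                    ┃■■■✹■■   
  ┃■■■■■■■■■■                    ┃■■■✹■■   
  ┃■■■■■■■■■■                    ┃■✹■■■■   
  ┃■■■■■■■■■■                    ┃■■■■■■   
  ┃■■■■■■■■■■                    ┃■■■■✹■   
  ┃■■■■■■■■■■                    ┃         
  ┃■■■■■■■■■■                    ┃         
  ┃                              ┃         
  ┗━━━━━━━━━━━━━━━━━━━━━━━━━━━━━━┛━━━━━━━━━


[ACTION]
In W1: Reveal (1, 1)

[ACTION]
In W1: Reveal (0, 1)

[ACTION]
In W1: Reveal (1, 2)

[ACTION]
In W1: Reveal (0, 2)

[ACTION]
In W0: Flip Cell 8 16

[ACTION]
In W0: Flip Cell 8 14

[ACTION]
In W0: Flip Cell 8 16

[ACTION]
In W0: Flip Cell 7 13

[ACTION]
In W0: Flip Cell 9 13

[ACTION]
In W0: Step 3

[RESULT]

                   ┠───────────────────────
                   ┃Gen: 3   ┏━━━━━━━━━━━━━
                   ┃······██·┃ Minesweeper 
  ┏━━━━━━━━━━━━━━━━━━━━━━━━━━━━━━┓─────────
  ┃ Minesweeper                  ┃■■■■✹■   
  ┠──────────────────────────────┨■■■■■■   
  ┃■■■■■■■■■■                    ┃✹■■✹■✹   
  ┃■■■■■■■■■■                    ┃■■■✹✹■   
  ┃■■■■■■■■■■                    ┃■■■■■■   
  ┃■■■■■■■■■■                    ┃■■■✹■■   
  ┃■■■■■■■■■■                    ┃■■■✹■■   
  ┃■■■■■■■■■■                    ┃■✹■■■■   
  ┃■■■■■■■■■■                    ┃■■■■■■   
  ┃■■■■■■■■■■                    ┃■■■■✹■   
  ┃■■■■■■■■■■                    ┃         
  ┃■■■■■■■■■■                    ┃         
  ┃                              ┃         
  ┗━━━━━━━━━━━━━━━━━━━━━━━━━━━━━━┛━━━━━━━━━


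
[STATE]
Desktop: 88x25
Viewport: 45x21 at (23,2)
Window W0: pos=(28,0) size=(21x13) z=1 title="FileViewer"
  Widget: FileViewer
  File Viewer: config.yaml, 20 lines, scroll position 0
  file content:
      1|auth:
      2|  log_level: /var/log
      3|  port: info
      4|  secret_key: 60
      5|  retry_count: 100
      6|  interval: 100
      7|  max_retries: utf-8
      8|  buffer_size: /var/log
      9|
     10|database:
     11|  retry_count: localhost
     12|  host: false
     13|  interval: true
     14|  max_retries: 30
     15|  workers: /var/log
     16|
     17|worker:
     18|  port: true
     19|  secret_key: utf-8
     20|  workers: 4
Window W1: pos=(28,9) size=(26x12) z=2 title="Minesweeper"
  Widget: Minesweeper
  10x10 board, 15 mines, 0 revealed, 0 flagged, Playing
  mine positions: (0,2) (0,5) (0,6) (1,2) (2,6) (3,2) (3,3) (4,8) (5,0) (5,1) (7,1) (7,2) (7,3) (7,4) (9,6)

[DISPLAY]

     ┠───────────────────┨                   
     ┃auth:             ▲┃                   
     ┃  log_level: /var/█┃                   
     ┃  port: info      ░┃                   
     ┃  secret_key: 60  ░┃                   
     ┃  retry_count: 100░┃                   
     ┃  interval: 100   ░┃                   
     ┏━━━━━━━━━━━━━━━━━━━━━━━━┓              
     ┃ Minesweeper            ┃              
     ┠────────────────────────┨              
     ┃■■■■■■■■■■              ┃              
     ┃■■■■■■■■■■              ┃              
     ┃■■■■■■■■■■              ┃              
     ┃■■■■■■■■■■              ┃              
     ┃■■■■■■■■■■              ┃              
     ┃■■■■■■■■■■              ┃              
     ┃■■■■■■■■■■              ┃              
     ┃■■■■■■■■■■              ┃              
     ┗━━━━━━━━━━━━━━━━━━━━━━━━┛              
                                             
                                             


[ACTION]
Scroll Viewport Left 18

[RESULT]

                       ┠───────────────────┨ 
                       ┃auth:             ▲┃ 
                       ┃  log_level: /var/█┃ 
                       ┃  port: info      ░┃ 
                       ┃  secret_key: 60  ░┃ 
                       ┃  retry_count: 100░┃ 
                       ┃  interval: 100   ░┃ 
                       ┏━━━━━━━━━━━━━━━━━━━━━
                       ┃ Minesweeper         
                       ┠─────────────────────
                       ┃■■■■■■■■■■           
                       ┃■■■■■■■■■■           
                       ┃■■■■■■■■■■           
                       ┃■■■■■■■■■■           
                       ┃■■■■■■■■■■           
                       ┃■■■■■■■■■■           
                       ┃■■■■■■■■■■           
                       ┃■■■■■■■■■■           
                       ┗━━━━━━━━━━━━━━━━━━━━━
                                             
                                             


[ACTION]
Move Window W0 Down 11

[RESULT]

                                             
                                             
                                             
                                             
                                             
                                             
                                             
                       ┏━━━━━━━━━━━━━━━━━━━━━
                       ┃ Minesweeper         
                       ┠─────────────────────
                       ┃■■■■■■■■■■           
                       ┃■■■■■■■■■■           
                       ┃■■■■■■■■■■           
                       ┃■■■■■■■■■■           
                       ┃■■■■■■■■■■           
                       ┃■■■■■■■■■■           
                       ┃■■■■■■■■■■           
                       ┃■■■■■■■■■■           
                       ┗━━━━━━━━━━━━━━━━━━━━━
                       ┃  buffer_size: /va░┃ 
                       ┃                  ▼┃ 


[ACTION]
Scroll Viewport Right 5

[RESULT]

                                             
                                             
                                             
                                             
                                             
                                             
                                             
                  ┏━━━━━━━━━━━━━━━━━━━━━━━━┓ 
                  ┃ Minesweeper            ┃ 
                  ┠────────────────────────┨ 
                  ┃■■■■■■■■■■              ┃ 
                  ┃■■■■■■■■■■              ┃ 
                  ┃■■■■■■■■■■              ┃ 
                  ┃■■■■■■■■■■              ┃ 
                  ┃■■■■■■■■■■              ┃ 
                  ┃■■■■■■■■■■              ┃ 
                  ┃■■■■■■■■■■              ┃ 
                  ┃■■■■■■■■■■              ┃ 
                  ┗━━━━━━━━━━━━━━━━━━━━━━━━┛ 
                  ┃  buffer_size: /va░┃      
                  ┃                  ▼┃      


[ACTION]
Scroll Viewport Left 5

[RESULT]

                                             
                                             
                                             
                                             
                                             
                                             
                                             
                       ┏━━━━━━━━━━━━━━━━━━━━━
                       ┃ Minesweeper         
                       ┠─────────────────────
                       ┃■■■■■■■■■■           
                       ┃■■■■■■■■■■           
                       ┃■■■■■■■■■■           
                       ┃■■■■■■■■■■           
                       ┃■■■■■■■■■■           
                       ┃■■■■■■■■■■           
                       ┃■■■■■■■■■■           
                       ┃■■■■■■■■■■           
                       ┗━━━━━━━━━━━━━━━━━━━━━
                       ┃  buffer_size: /va░┃ 
                       ┃                  ▼┃ 


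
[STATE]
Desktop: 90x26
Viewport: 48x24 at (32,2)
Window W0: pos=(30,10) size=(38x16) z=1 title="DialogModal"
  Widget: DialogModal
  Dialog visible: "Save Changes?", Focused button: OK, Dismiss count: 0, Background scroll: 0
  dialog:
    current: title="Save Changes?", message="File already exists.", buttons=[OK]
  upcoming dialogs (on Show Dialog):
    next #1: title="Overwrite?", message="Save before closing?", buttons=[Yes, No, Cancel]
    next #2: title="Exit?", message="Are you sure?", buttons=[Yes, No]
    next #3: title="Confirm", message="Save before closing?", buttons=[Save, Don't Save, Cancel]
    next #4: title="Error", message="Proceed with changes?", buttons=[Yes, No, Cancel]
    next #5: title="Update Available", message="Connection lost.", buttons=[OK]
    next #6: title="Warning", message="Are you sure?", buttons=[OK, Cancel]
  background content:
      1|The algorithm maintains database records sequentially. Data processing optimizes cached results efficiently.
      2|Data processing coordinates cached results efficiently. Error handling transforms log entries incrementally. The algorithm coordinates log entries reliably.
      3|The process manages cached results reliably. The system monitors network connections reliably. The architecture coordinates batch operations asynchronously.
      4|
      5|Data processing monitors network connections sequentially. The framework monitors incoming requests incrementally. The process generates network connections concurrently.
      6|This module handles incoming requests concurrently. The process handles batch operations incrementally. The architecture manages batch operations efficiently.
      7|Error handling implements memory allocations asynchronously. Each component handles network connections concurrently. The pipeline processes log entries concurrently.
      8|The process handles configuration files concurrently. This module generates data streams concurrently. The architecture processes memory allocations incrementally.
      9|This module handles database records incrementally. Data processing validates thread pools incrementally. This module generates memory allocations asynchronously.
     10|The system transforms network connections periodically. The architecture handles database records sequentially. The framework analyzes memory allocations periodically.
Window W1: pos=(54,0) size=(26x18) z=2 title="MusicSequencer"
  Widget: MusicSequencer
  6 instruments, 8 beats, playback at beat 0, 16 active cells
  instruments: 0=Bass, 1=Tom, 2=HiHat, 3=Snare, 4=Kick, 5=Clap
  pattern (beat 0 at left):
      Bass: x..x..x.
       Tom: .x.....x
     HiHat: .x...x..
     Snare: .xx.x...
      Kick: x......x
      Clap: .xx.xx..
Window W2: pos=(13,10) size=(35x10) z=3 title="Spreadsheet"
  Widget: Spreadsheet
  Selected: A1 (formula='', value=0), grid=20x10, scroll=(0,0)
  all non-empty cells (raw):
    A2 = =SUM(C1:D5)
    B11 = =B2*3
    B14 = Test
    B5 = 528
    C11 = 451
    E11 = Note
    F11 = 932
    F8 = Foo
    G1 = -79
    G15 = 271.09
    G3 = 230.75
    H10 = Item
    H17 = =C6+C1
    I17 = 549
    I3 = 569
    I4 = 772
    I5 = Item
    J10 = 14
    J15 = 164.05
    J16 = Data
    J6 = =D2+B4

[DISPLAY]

                      ┠────────────────────────┨
                      ┃      ▼1234567          ┃
                      ┃  Bass█··█··█·          ┃
                      ┃   Tom·█·····█          ┃
                      ┃ HiHat·█···█··          ┃
                      ┃ Snare·██·█···          ┃
                      ┃  Kick█······█          ┃
                      ┃  Clap·██·██··          ┃
━━━━━━━━━━━━━━━┓━━━━━━┃                        ┃
               ┃      ┃                        ┃
───────────────┨──────┃                        ┃
               ┃ntains┃                        ┃
     C       D ┃oordin┃                        ┃
---------------┃es cac┃                        ┃
 0       0     ┃──────┃                        ┃
 0       0     ┃hanges┗━━━━━━━━━━━━━━━━━━━━━━━━┛
 0       0     ┃ady exists. │equest┃            
━━━━━━━━━━━━━━━┛OK]         │ry all┃            
he pr└──────────────────────┘ion fi┃            
his module handles database records┃            
he system transforms network connec┃            
                                   ┃            
                                   ┃            
━━━━━━━━━━━━━━━━━━━━━━━━━━━━━━━━━━━┛            


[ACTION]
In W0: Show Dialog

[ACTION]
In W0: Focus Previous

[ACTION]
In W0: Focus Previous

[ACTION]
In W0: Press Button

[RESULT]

                      ┠────────────────────────┨
                      ┃      ▼1234567          ┃
                      ┃  Bass█··█··█·          ┃
                      ┃   Tom·█·····█          ┃
                      ┃ HiHat·█···█··          ┃
                      ┃ Snare·██·█···          ┃
                      ┃  Kick█······█          ┃
                      ┃  Clap·██·██··          ┃
━━━━━━━━━━━━━━━┓━━━━━━┃                        ┃
               ┃      ┃                        ┃
───────────────┨──────┃                        ┃
               ┃ntains┃                        ┃
     C       D ┃oordin┃                        ┃
---------------┃es cac┃                        ┃
 0       0     ┃      ┃                        ┃
 0       0     ┃onitor┗━━━━━━━━━━━━━━━━━━━━━━━━┛
 0       0     ┃es incoming request┃            
━━━━━━━━━━━━━━━┛plements memory all┃            
he process handles configuration fi┃            
his module handles database records┃            
he system transforms network connec┃            
                                   ┃            
                                   ┃            
━━━━━━━━━━━━━━━━━━━━━━━━━━━━━━━━━━━┛            


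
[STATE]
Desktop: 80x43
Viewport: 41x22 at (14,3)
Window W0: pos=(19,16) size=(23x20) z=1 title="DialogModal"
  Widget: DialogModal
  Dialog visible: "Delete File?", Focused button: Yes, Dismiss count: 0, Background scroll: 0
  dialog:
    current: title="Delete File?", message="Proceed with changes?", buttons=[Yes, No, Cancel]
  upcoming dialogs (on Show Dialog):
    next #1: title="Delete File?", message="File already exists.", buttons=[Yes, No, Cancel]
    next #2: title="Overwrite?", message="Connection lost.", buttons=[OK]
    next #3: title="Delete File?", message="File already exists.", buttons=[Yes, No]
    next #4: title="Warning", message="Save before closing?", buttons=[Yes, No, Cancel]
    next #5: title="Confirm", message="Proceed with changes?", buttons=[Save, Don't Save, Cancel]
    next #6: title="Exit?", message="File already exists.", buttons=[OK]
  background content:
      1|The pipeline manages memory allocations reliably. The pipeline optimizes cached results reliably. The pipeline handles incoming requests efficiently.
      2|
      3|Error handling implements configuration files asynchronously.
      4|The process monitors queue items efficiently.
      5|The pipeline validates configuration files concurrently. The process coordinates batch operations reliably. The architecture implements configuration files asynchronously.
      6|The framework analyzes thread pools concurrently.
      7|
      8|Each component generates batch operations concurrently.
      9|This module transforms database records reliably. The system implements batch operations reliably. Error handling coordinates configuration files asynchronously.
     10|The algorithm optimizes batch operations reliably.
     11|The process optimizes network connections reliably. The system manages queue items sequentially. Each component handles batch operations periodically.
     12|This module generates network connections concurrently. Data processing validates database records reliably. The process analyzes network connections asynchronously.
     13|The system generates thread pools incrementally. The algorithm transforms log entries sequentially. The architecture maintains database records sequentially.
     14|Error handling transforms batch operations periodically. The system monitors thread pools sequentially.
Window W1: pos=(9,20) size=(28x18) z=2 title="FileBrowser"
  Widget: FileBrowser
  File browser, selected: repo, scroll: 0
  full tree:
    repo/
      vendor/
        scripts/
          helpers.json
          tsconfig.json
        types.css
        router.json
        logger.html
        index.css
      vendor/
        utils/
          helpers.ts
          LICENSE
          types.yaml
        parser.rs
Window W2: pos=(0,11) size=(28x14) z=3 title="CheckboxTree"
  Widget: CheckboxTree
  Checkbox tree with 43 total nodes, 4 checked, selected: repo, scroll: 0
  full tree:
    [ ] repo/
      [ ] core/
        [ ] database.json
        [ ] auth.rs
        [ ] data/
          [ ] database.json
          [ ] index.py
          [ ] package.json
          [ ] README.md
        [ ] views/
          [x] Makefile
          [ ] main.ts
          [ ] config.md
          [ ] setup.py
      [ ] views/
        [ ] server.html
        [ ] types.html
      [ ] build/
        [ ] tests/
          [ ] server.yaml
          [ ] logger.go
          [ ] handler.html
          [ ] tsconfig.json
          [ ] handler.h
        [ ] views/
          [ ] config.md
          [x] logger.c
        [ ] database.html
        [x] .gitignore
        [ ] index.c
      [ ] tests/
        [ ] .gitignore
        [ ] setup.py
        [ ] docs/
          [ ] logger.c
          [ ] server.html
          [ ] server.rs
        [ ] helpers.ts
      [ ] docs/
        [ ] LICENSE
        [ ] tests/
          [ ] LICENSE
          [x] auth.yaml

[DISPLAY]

                                         
                                         
                                         
                                         
                                         
                                         
                                         
                                         
━━━━━━━━━━━━━┓                           
             ┃                           
─────────────┨                           
             ┃                           
             ┃                           
base.json    ┃━━━━━━━━━━━━━┓             
.rs          ┃odal         ┃             
/            ┃─────────────┨             
tabase.json  ┃line manages ┃             
dex.py       ┃━━━━━━━━┓    ┃             
ckage.json   ┃        ┃plem┃             
ADME.md      ┃────────┨ors ┃             
s/           ┃        ┃date┃             
━━━━━━━━━━━━━┛        ┃─┐ze┃             


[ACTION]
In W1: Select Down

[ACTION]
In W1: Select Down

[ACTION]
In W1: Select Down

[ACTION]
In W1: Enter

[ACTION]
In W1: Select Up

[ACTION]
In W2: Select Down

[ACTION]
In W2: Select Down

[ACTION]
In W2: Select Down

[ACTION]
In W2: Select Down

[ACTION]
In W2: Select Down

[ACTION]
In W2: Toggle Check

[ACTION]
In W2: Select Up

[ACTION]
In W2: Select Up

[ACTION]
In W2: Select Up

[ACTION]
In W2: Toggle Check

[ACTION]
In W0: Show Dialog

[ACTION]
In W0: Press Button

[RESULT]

                                         
                                         
                                         
                                         
                                         
                                         
                                         
                                         
━━━━━━━━━━━━━┓                           
             ┃                           
─────────────┨                           
             ┃                           
             ┃                           
base.json    ┃━━━━━━━━━━━━━┓             
.rs          ┃odal         ┃             
/            ┃─────────────┨             
tabase.json  ┃line manages ┃             
dex.py       ┃━━━━━━━━┓    ┃             
ckage.json   ┃        ┃plem┃             
ADME.md      ┃────────┨ors ┃             
s/           ┃        ┃date┃             
━━━━━━━━━━━━━┛        ┃lyze┃             
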